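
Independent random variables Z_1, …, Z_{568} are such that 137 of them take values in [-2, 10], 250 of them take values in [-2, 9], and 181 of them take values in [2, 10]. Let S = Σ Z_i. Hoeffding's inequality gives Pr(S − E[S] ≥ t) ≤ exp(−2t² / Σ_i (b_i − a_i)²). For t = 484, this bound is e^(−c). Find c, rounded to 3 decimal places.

Σ(b_i − a_i)² = 137·12² + 250·11² + 181·8² = 61562.
c = 2t² / 61562 = 2·484² / 61562 = 7.6104.

7.610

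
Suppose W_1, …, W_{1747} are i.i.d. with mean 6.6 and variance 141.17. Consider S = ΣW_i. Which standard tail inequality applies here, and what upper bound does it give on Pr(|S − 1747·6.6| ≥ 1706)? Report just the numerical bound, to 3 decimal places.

With mean and variance of each term known, Chebyshev's inequality bounds the deviation of the sum (or sample mean).
Var(S) = n·Var(W_i) = 1747·141.17 = 246623.99.
Chebyshev: Pr(|S − 1747·6.6| ≥ 1706) ≤ Var(S)/1706² = 246623.99/2910436 = 0.0847.

0.085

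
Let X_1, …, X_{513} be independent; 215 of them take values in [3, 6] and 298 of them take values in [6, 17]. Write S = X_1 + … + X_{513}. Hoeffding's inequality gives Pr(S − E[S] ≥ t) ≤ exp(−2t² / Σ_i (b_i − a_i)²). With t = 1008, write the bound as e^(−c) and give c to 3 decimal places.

Σ(b_i − a_i)² = 215·3² + 298·11² = 37993.
c = 2t² / 37993 = 2·1008² / 37993 = 53.4869.

53.487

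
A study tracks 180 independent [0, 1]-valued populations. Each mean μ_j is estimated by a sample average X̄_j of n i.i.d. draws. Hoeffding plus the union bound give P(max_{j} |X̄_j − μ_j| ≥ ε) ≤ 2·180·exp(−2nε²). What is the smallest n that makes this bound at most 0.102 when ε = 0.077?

Need 2·180·exp(−2nε²) ≤ 0.102, i.e. exp(−2nε²) ≤ 0.102/360.
So 2nε² ≥ ln(360/0.102) = 8.168886.
Hence n ≥ 8.168886/(2·0.077²) = 688.892.
The smallest integer n is 689.

689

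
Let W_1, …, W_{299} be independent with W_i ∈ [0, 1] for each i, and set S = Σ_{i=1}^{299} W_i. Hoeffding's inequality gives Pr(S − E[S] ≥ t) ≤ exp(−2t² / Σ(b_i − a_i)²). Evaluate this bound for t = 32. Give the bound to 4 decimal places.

Σ(b_i − a_i)² = 299·(1)² = 299.
Exponent = 2·32²/299 = 6.8495.
Bound = exp(−6.8495) = 0.00106.

0.0011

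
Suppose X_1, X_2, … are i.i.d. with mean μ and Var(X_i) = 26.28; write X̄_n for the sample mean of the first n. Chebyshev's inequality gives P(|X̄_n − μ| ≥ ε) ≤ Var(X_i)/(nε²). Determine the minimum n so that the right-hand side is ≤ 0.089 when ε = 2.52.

47

Require 26.28/(n·2.52²) ≤ 0.089, i.e. n ≥ 26.28/(0.089·2.52²) = 46.498.
The smallest integer n is 47.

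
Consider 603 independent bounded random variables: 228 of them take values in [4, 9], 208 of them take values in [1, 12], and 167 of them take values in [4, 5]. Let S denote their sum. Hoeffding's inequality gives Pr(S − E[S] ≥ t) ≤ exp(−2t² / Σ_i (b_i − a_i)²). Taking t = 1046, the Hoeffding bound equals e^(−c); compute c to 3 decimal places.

70.509

Σ(b_i − a_i)² = 228·5² + 208·11² + 167·1² = 31035.
c = 2t² / 31035 = 2·1046² / 31035 = 70.5085.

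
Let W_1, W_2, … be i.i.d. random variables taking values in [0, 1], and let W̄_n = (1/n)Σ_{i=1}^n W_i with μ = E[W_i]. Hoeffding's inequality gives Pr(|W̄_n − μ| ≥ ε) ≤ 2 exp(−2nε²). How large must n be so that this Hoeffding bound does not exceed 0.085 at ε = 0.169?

Require 2·exp(−2nε²) ≤ 0.085, i.e. 2nε² ≥ ln(2/0.085) = 3.158251.
So n ≥ 3.158251 / (2·0.169²) = 55.290.
The smallest integer n is 56.

56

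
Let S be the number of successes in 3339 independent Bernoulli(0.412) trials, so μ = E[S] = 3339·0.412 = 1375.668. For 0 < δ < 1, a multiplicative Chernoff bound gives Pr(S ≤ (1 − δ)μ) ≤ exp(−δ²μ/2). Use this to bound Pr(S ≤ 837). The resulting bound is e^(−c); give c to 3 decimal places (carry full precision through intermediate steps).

Write 837 = (1 − δ)μ, so δ = 1 − 837/1375.668 = 0.3915683…
Then the exponent is δ²μ/2 = (μ − 837)²/(2μ) = 105.462660.

105.463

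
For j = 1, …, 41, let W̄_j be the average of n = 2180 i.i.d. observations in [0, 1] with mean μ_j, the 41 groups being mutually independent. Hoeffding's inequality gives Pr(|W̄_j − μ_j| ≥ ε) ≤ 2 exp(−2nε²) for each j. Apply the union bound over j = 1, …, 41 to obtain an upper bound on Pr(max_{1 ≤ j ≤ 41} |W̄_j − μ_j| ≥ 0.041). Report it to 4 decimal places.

0.0538

Per-experiment Hoeffding bound: 2·exp(−2·2180·0.041²) = 2·exp(−7.32916) = 0.0013122.
Union bound over 41 events: 41·0.0013122 = 0.05380.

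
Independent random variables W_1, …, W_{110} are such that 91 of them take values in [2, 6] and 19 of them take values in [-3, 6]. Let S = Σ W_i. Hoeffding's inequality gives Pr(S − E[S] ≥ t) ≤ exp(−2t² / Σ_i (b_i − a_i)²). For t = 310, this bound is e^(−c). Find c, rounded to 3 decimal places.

Σ(b_i − a_i)² = 91·4² + 19·9² = 2995.
c = 2t² / 2995 = 2·310² / 2995 = 64.1736.

64.174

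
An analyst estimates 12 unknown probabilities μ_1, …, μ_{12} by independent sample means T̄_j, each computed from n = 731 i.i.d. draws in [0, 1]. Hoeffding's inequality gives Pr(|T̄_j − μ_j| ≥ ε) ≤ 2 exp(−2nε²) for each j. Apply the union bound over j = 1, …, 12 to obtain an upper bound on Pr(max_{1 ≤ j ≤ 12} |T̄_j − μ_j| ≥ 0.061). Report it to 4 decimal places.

Per-experiment Hoeffding bound: 2·exp(−2·731·0.061²) = 2·exp(−5.44010) = 0.0086781.
Union bound over 12 events: 12·0.0086781 = 0.10414.

0.1041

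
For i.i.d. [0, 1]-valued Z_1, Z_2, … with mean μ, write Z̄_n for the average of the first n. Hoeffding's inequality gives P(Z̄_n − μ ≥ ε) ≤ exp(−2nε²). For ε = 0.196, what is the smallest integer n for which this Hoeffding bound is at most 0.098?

Require exp(−2nε²) ≤ 0.098, i.e. 2nε² ≥ ln(1/0.098) = 2.322788.
So n ≥ 2.322788 / (2·0.196²) = 30.232.
The smallest integer n is 31.

31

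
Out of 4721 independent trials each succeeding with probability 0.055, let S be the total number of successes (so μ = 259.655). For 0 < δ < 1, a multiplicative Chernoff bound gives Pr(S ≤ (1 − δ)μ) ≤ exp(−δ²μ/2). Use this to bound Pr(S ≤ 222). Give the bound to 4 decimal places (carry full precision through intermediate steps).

Write 222 = (1 − δ)μ, so δ = 1 − 222/259.655 = 0.1450194…
Then the exponent is δ²μ/2 = (μ − 222)²/(2μ) = 2.730352.
Bound = exp(−2.730352) = 0.06520.

0.0652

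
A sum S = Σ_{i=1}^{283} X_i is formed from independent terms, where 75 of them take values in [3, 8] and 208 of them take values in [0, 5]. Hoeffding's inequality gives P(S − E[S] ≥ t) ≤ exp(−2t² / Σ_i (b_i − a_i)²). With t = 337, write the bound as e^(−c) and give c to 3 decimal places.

32.104

Σ(b_i − a_i)² = 75·5² + 208·5² = 7075.
c = 2t² / 7075 = 2·337² / 7075 = 32.1043.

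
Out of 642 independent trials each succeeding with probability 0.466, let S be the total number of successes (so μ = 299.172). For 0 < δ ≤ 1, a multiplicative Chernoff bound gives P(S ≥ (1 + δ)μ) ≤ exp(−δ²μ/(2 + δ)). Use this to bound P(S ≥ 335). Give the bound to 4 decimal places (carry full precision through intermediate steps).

Write 335 = (1 + δ)μ, so δ = 335/299.172 − 1 = 0.1197572…
Then the exponent is δ²μ/(2 + δ) = (335 − μ)² / (μ·(2 + δ)) = 2.024128.
Bound = exp(−2.024128) = 0.13211.

0.1321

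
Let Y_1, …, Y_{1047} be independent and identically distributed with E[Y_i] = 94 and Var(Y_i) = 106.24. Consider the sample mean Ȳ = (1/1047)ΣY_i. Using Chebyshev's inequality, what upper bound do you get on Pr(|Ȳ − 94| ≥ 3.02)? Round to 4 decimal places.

Var(Ȳ) = Var(Y_i)/n = 106.24/1047 = 0.10147.
Chebyshev: Pr(|Ȳ − 94| ≥ 3.02) ≤ Var(Ȳ)/(3.02)² = 106.24/(1047·3.02²) = 0.0111.

0.0111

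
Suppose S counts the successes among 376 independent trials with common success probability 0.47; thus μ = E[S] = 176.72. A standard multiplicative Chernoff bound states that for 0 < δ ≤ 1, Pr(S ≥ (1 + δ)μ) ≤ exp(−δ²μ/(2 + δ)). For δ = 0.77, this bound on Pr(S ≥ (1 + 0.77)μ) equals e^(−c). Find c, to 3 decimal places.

c = δ²μ/(2 + δ) = 0.77²·176.72/(2 + 0.77) = 37.8257.

37.826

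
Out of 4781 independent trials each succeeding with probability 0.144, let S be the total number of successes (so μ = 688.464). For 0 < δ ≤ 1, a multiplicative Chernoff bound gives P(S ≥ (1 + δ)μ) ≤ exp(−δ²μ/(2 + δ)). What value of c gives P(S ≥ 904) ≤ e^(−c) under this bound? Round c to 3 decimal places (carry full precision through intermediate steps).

29.172

Write 904 = (1 + δ)μ, so δ = 904/688.464 − 1 = 0.3130679…
Then the exponent is δ²μ/(2 + δ) = (904 − μ)² / (μ·(2 + δ)) = 29.172256.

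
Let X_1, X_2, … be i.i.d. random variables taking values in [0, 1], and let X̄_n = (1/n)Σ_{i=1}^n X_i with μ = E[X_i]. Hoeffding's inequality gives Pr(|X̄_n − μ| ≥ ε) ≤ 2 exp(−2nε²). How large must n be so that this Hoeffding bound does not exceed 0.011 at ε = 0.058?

Require 2·exp(−2nε²) ≤ 0.011, i.e. 2nε² ≥ ln(2/0.011) = 5.203007.
So n ≥ 5.203007 / (2·0.058²) = 773.336.
The smallest integer n is 774.

774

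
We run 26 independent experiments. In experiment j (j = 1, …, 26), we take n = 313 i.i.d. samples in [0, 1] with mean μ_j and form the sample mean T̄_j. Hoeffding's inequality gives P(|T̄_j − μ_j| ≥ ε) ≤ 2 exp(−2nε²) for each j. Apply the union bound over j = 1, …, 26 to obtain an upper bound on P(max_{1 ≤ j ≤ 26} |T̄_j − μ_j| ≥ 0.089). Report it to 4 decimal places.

Per-experiment Hoeffding bound: 2·exp(−2·313·0.089²) = 2·exp(−4.95855) = 0.014046.
Union bound over 26 events: 26·0.014046 = 0.36520.

0.3652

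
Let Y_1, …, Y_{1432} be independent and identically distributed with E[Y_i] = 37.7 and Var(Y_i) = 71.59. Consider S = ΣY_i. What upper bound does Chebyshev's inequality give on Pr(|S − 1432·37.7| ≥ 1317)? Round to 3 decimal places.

Var(S) = n·Var(Y_i) = 1432·71.59 = 102516.88.
Chebyshev: Pr(|S − 1432·37.7| ≥ 1317) ≤ Var(S)/1317² = 102516.88/1734489 = 0.0591.

0.059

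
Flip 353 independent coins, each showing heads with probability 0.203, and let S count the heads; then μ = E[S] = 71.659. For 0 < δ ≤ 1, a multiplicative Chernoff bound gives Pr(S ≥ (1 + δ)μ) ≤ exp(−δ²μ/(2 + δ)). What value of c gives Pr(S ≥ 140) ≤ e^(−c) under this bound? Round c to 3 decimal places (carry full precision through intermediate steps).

22.066

Write 140 = (1 + δ)μ, so δ = 140/71.659 − 1 = 0.9536974…
Then the exponent is δ²μ/(2 + δ) = (140 − μ)² / (μ·(2 + δ)) = 22.066117.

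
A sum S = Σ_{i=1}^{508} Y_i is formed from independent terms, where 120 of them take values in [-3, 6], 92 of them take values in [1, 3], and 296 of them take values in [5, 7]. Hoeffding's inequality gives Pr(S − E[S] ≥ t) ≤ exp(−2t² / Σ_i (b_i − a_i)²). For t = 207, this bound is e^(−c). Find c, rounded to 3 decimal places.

Σ(b_i − a_i)² = 120·9² + 92·2² + 296·2² = 11272.
c = 2t² / 11272 = 2·207² / 11272 = 7.6027.

7.603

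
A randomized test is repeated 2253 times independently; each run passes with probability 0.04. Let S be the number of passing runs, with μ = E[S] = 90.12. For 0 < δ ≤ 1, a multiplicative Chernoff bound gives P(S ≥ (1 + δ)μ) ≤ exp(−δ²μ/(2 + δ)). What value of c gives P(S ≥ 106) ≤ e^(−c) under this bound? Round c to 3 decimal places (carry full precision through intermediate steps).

1.286

Write 106 = (1 + δ)μ, so δ = 106/90.12 − 1 = 0.1762095…
Then the exponent is δ²μ/(2 + δ) = (106 − μ)² / (μ·(2 + δ)) = 1.285817.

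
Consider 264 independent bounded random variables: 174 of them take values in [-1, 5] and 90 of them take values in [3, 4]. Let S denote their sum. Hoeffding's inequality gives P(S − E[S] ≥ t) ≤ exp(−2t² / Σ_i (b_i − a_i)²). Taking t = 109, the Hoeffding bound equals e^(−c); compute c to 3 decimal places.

3.740

Σ(b_i − a_i)² = 174·6² + 90·1² = 6354.
c = 2t² / 6354 = 2·109² / 6354 = 3.7397.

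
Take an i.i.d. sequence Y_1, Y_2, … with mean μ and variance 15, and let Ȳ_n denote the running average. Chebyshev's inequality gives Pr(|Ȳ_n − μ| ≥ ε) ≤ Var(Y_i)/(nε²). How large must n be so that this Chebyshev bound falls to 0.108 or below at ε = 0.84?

Require 15/(n·0.84²) ≤ 0.108, i.e. n ≥ 15/(0.108·0.84²) = 196.838.
The smallest integer n is 197.

197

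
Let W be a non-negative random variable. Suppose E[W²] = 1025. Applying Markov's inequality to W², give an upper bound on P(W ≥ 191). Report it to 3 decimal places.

Since W ≥ 0, the event {W ≥ 191} is the same as {W² ≥ 36481}.
Markov's inequality applied to W² gives P(W² ≥ 36481) ≤ E[W²]/36481 = 1025/36481 = 0.0281.

0.028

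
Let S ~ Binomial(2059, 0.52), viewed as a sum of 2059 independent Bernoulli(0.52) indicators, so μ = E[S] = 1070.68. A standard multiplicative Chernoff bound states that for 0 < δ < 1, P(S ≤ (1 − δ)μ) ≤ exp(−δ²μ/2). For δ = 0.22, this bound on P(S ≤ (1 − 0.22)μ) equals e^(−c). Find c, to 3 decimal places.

c = δ²μ/2 = 0.22²·1070.68/2 = 25.9105.

25.910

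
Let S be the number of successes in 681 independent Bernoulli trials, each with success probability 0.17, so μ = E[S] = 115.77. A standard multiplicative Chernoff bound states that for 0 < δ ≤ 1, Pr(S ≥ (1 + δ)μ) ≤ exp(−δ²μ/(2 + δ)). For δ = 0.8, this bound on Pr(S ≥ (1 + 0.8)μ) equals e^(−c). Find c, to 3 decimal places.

c = δ²μ/(2 + δ) = 0.8²·115.77/(2 + 0.8) = 26.4617.

26.462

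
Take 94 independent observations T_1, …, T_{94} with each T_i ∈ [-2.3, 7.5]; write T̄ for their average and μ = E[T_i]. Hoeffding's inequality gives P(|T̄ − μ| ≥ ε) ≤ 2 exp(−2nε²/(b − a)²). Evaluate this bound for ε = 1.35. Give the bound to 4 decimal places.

Exponent: 2nε²/(b − a)² = 2·94·1.35² / 9.8² = 3.56758.
Bound = 2·exp(−3.56758) = 0.05645.

0.0564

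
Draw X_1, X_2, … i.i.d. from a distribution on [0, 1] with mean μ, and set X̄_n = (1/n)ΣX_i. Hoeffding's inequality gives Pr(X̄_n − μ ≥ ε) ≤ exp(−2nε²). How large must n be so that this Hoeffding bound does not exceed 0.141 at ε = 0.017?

Require exp(−2nε²) ≤ 0.141, i.e. 2nε² ≥ ln(1/0.141) = 1.958995.
So n ≥ 1.958995 / (2·0.017²) = 3389.265.
The smallest integer n is 3390.

3390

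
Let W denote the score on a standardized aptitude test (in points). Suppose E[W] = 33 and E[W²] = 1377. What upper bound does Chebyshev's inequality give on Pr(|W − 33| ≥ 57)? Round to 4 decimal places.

Var(W) = E[W²] − (E[W])² = 1377 − 1089 = 288.
Chebyshev's inequality: Pr(|W − μ| ≥ t) ≤ Var(W)/t² = 288/3249 = 0.0886.

0.0886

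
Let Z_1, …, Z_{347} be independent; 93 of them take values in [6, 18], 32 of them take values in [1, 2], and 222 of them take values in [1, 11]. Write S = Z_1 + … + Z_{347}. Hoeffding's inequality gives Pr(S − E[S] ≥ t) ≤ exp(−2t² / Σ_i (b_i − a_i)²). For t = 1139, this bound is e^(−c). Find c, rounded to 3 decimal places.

Σ(b_i − a_i)² = 93·12² + 32·1² + 222·10² = 35624.
c = 2t² / 35624 = 2·1139² / 35624 = 72.8341.

72.834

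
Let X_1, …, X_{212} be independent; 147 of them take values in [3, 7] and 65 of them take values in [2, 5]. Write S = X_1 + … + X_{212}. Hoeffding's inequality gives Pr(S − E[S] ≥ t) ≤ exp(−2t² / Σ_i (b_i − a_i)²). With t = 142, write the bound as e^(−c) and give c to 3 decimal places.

13.731

Σ(b_i − a_i)² = 147·4² + 65·3² = 2937.
c = 2t² / 2937 = 2·142² / 2937 = 13.7310.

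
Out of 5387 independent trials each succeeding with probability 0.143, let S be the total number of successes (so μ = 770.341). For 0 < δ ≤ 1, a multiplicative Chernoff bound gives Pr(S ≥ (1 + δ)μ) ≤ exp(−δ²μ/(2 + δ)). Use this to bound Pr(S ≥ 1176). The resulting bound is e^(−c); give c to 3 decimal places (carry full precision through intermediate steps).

Write 1176 = (1 + δ)μ, so δ = 1176/770.341 − 1 = 0.5265967…
Then the exponent is δ²μ/(2 + δ) = (1176 − μ)² / (μ·(2 + δ)) = 84.547993.

84.548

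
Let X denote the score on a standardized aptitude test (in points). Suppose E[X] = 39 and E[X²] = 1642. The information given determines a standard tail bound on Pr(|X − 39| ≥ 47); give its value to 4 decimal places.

The first two moments determine the variance, so Chebyshev's inequality is the sharpest standard bound available.
Var(X) = E[X²] − (E[X])² = 1642 − 1521 = 121.
Chebyshev's inequality: Pr(|X − μ| ≥ t) ≤ Var(X)/t² = 121/2209 = 0.0548.

0.0548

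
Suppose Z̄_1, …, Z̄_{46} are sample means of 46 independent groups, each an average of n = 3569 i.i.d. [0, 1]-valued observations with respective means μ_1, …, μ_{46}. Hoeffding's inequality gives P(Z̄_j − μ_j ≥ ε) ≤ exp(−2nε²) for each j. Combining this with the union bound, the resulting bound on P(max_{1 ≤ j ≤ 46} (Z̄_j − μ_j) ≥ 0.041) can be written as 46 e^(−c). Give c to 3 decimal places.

Union bound over the 46 events: P(max_{1 ≤ j ≤ 46} (Z̄_j − μ_j) ≥ 0.041) ≤ 46·exp(−2nε²) = 46 exp(−2·3569·0.041²).
So c = 2·3569·0.041² = 11.9990.

11.999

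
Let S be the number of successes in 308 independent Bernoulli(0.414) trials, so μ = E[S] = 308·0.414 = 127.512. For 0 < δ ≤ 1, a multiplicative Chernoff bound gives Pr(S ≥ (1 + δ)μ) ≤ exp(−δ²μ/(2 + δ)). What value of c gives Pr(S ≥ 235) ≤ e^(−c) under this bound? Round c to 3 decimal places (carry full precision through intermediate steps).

Write 235 = (1 + δ)μ, so δ = 235/127.512 − 1 = 0.8429638…
Then the exponent is δ²μ/(2 + δ) = (235 − μ)² / (μ·(2 + δ)) = 31.871138.

31.871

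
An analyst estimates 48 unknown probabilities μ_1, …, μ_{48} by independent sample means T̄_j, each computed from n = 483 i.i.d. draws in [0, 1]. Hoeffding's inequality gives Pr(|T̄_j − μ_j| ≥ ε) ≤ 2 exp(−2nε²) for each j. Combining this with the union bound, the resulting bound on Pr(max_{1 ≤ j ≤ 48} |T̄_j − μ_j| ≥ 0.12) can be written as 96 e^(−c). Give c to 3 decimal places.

13.910

Union bound over the 48 events: Pr(max_{1 ≤ j ≤ 48} |T̄_j − μ_j| ≥ 0.12) ≤ 48·2·exp(−2nε²) = 96 exp(−2·483·0.12²).
So c = 2·483·0.12² = 13.9104.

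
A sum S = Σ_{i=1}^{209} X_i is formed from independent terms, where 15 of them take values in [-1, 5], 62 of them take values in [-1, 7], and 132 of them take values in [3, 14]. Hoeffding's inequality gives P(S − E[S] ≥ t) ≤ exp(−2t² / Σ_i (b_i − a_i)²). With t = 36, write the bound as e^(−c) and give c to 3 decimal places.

0.127

Σ(b_i − a_i)² = 15·6² + 62·8² + 132·11² = 20480.
c = 2t² / 20480 = 2·36² / 20480 = 0.1266.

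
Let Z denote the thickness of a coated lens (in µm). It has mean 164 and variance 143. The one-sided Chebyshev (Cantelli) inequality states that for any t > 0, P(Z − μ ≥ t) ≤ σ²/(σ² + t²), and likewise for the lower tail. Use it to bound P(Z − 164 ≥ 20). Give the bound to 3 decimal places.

Here σ² = 143 and t = 20, so σ² + t² = 543.
Cantelli's bound: 143/543 = 0.2634.

0.263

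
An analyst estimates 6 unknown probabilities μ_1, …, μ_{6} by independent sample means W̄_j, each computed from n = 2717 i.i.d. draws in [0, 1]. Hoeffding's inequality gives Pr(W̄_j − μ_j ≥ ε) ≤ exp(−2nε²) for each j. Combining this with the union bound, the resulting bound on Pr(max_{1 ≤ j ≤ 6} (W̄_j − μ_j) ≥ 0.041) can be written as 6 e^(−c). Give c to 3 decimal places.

Union bound over the 6 events: Pr(max_{1 ≤ j ≤ 6} (W̄_j − μ_j) ≥ 0.041) ≤ 6·exp(−2nε²) = 6 exp(−2·2717·0.041²).
So c = 2·2717·0.041² = 9.1346.

9.135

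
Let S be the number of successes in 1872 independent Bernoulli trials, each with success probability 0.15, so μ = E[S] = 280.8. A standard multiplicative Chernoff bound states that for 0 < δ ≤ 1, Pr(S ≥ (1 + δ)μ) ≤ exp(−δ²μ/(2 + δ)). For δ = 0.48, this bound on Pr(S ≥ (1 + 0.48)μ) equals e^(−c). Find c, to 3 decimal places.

c = δ²μ/(2 + δ) = 0.48²·280.8/(2 + 0.48) = 26.0872.

26.087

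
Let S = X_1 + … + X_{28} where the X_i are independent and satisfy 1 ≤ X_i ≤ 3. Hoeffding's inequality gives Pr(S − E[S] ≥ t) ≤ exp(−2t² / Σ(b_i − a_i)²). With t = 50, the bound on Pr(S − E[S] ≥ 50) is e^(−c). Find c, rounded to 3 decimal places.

Σ(b_i − a_i)² = 28·(2)² = 112.
c = 2t²/112 = 2·50²/112 = 44.6429.

44.643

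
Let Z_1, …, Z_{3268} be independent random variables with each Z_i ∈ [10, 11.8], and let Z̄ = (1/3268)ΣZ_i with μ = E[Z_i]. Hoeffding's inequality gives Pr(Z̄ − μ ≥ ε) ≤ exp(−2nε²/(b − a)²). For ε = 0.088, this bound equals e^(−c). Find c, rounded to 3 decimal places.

15.622

c = 2nε²/(b − a)² = 2·3268·0.088² / 1.8² = 15.6218.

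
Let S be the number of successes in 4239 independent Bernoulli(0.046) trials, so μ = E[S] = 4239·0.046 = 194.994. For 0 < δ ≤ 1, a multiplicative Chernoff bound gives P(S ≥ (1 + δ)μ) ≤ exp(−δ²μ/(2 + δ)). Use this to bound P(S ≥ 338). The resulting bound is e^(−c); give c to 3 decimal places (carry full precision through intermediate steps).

38.370

Write 338 = (1 + δ)μ, so δ = 338/194.994 − 1 = 0.7333867…
Then the exponent is δ²μ/(2 + δ) = (338 − μ)² / (μ·(2 + δ)) = 38.369505.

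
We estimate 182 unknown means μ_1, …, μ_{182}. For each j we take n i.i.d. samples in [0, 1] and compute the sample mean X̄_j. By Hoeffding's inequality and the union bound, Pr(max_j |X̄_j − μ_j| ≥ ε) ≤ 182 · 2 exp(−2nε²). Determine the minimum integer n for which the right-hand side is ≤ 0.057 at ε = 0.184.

Need 2·182·exp(−2nε²) ≤ 0.057, i.e. exp(−2nε²) ≤ 0.057/364.
So 2nε² ≥ ln(364/0.057) = 8.761858.
Hence n ≥ 8.761858/(2·0.184²) = 129.399.
The smallest integer n is 130.

130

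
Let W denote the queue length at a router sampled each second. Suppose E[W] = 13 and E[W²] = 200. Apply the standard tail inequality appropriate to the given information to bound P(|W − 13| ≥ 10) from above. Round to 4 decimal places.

The first two moments determine the variance, so Chebyshev's inequality is the sharpest standard bound available.
Var(W) = E[W²] − (E[W])² = 200 − 169 = 31.
Chebyshev's inequality: P(|W − μ| ≥ t) ≤ Var(W)/t² = 31/100 = 0.3100.

0.3100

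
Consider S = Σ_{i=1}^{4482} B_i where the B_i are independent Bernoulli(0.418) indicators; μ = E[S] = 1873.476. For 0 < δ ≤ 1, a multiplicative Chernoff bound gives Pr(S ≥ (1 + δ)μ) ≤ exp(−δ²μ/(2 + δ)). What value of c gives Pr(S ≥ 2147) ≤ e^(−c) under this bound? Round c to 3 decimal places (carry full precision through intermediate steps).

Write 2147 = (1 + δ)μ, so δ = 2147/1873.476 − 1 = 0.1459981…
Then the exponent is δ²μ/(2 + δ) = (2147 − μ)² / (μ·(2 + δ)) = 18.608587.

18.609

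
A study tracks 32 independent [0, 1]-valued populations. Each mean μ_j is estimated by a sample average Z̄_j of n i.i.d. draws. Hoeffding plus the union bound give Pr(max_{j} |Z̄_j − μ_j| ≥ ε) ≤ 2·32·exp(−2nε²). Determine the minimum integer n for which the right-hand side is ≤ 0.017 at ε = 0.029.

Need 2·32·exp(−2nε²) ≤ 0.017, i.e. exp(−2nε²) ≤ 0.017/64.
So 2nε² ≥ ln(64/0.017) = 8.233425.
Hence n ≥ 8.233425/(2·0.029²) = 4895.021.
The smallest integer n is 4896.

4896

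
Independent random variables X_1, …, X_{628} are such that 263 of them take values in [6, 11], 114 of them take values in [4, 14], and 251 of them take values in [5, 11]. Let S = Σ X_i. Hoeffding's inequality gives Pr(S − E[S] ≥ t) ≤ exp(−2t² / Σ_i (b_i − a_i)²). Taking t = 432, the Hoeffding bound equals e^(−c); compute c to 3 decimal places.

13.818

Σ(b_i − a_i)² = 263·5² + 114·10² + 251·6² = 27011.
c = 2t² / 27011 = 2·432² / 27011 = 13.8184.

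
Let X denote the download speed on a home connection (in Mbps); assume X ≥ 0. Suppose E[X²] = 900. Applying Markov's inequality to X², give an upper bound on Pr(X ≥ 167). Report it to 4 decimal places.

0.0323

Since X ≥ 0, the event {X ≥ 167} is the same as {X² ≥ 27889}.
Markov's inequality applied to X² gives Pr(X² ≥ 27889) ≤ E[X²]/27889 = 900/27889 = 0.0323.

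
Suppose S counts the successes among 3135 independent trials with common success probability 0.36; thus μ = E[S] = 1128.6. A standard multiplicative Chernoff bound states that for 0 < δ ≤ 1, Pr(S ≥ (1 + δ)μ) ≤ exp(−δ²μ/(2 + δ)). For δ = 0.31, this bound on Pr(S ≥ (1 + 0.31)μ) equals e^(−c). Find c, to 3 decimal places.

46.952

c = δ²μ/(2 + δ) = 0.31²·1128.6/(2 + 0.31) = 46.9517.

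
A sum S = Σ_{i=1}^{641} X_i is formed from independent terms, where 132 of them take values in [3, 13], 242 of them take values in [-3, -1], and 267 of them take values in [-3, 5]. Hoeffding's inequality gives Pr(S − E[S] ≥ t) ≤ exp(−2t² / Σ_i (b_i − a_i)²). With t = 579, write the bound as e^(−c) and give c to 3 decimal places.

Σ(b_i − a_i)² = 132·10² + 242·2² + 267·8² = 31256.
c = 2t² / 31256 = 2·579² / 31256 = 21.4513.

21.451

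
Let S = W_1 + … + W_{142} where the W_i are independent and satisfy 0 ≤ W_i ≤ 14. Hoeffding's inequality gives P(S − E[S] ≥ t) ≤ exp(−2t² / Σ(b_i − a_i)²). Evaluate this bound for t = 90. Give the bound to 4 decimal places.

0.5587

Σ(b_i − a_i)² = 142·(14)² = 27832.
Exponent = 2·90²/27832 = 0.5821.
Bound = exp(−0.5821) = 0.55874.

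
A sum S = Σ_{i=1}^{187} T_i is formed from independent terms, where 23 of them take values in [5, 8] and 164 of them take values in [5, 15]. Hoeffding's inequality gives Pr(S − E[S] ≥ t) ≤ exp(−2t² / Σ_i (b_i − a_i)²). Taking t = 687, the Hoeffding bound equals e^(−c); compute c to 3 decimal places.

Σ(b_i − a_i)² = 23·3² + 164·10² = 16607.
c = 2t² / 16607 = 2·687² / 16607 = 56.8398.

56.840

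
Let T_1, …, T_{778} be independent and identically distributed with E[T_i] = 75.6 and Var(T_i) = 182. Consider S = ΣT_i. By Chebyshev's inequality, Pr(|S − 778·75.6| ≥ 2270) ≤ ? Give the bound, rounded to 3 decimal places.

0.027

Var(S) = n·Var(T_i) = 778·182 = 141596.
Chebyshev: Pr(|S − 778·75.6| ≥ 2270) ≤ Var(S)/2270² = 141596/5152900 = 0.0275.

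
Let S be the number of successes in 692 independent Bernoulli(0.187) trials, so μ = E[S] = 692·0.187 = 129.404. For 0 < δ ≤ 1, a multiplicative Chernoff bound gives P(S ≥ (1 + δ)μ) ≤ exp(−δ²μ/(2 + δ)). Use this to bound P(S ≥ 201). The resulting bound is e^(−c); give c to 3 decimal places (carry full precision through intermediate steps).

15.514

Write 201 = (1 + δ)μ, so δ = 201/129.404 − 1 = 0.553275…
Then the exponent is δ²μ/(2 + δ) = (201 − μ)² / (μ·(2 + δ)) = 15.514301.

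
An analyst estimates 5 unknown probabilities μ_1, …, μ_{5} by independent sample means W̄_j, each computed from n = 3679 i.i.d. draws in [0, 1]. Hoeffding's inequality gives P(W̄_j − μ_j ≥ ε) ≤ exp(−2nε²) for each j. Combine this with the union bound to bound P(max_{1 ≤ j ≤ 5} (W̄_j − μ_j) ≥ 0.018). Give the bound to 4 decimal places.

0.4609

Per-experiment Hoeffding bound: exp(−2·3679·0.018²) = exp(−2.38399) = 0.092182.
Union bound over 5 events: 5·0.092182 = 0.46091.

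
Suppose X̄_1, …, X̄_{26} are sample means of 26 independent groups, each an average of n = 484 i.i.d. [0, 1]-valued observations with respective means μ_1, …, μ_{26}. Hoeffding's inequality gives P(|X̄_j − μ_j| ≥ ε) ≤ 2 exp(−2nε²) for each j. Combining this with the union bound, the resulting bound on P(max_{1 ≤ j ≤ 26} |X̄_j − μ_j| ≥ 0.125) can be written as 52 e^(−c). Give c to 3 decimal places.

15.125

Union bound over the 26 events: P(max_{1 ≤ j ≤ 26} |X̄_j − μ_j| ≥ 0.125) ≤ 26·2·exp(−2nε²) = 52 exp(−2·484·0.125²).
So c = 2·484·0.125² = 15.1250.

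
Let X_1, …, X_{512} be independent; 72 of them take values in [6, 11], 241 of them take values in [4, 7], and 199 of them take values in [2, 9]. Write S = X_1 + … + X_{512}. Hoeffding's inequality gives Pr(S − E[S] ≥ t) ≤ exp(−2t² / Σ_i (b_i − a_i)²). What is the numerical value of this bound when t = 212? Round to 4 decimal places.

Σ(b_i − a_i)² = 72·5² + 241·3² + 199·7² = 13720.
Exponent = 2·212² / 13720 = 6.55160.
Bound = exp(−6.55160) = 0.00143.

0.0014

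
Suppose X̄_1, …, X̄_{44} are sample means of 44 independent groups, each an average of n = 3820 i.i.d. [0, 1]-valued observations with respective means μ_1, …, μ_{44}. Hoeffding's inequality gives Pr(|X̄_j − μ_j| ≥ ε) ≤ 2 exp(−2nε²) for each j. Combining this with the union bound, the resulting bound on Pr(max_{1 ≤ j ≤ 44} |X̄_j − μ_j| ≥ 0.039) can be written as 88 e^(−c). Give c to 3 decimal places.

11.620

Union bound over the 44 events: Pr(max_{1 ≤ j ≤ 44} |X̄_j − μ_j| ≥ 0.039) ≤ 44·2·exp(−2nε²) = 88 exp(−2·3820·0.039²).
So c = 2·3820·0.039² = 11.6204.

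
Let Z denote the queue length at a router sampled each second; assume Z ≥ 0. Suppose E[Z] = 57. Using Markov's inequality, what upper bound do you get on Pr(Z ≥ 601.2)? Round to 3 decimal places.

Markov's inequality: for a non-negative random variable, Pr(Z ≥ a) ≤ E[Z]/a.
Here E[Z] = 57 and a = 601.2, so the bound is 57/601.2 = 0.0948.

0.095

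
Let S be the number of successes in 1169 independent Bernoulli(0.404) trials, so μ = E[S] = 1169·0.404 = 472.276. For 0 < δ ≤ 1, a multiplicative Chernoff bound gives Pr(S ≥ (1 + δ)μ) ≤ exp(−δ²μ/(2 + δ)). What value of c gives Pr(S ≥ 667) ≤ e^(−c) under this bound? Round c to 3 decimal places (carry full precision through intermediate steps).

33.282

Write 667 = (1 + δ)μ, so δ = 667/472.276 − 1 = 0.4123098…
Then the exponent is δ²μ/(2 + δ) = (667 − μ)² / (μ·(2 + δ)) = 33.282046.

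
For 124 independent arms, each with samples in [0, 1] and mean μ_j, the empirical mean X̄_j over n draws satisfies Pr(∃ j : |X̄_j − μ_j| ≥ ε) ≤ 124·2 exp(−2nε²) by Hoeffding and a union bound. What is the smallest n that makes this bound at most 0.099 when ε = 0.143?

Need 2·124·exp(−2nε²) ≤ 0.099, i.e. exp(−2nε²) ≤ 0.099/248.
So 2nε² ≥ ln(248/0.099) = 7.826064.
Hence n ≥ 7.826064/(2·0.143²) = 191.356.
The smallest integer n is 192.

192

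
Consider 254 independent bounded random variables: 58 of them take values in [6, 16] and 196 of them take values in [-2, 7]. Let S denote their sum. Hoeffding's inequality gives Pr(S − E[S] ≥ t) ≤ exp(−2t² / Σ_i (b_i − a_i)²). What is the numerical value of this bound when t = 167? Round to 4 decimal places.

0.0763

Σ(b_i − a_i)² = 58·10² + 196·9² = 21676.
Exponent = 2·167² / 21676 = 2.57326.
Bound = exp(−2.57326) = 0.07629.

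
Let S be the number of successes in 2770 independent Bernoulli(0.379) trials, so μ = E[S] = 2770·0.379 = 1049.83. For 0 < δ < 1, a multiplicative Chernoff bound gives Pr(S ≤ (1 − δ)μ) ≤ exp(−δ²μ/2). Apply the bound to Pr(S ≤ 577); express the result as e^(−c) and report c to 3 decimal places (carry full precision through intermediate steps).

Write 577 = (1 − δ)μ, so δ = 1 − 577/1049.83 = 0.4503872…
Then the exponent is δ²μ/2 = (μ − 577)²/(2μ) = 106.478291.

106.478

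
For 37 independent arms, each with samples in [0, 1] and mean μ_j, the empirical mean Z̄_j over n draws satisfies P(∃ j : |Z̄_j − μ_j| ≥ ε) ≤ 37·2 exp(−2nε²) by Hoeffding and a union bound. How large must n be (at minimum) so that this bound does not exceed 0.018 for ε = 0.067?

Need 2·37·exp(−2nε²) ≤ 0.018, i.e. exp(−2nε²) ≤ 0.018/74.
So 2nε² ≥ ln(74/0.018) = 8.321449.
Hence n ≥ 8.321449/(2·0.067²) = 926.871.
The smallest integer n is 927.

927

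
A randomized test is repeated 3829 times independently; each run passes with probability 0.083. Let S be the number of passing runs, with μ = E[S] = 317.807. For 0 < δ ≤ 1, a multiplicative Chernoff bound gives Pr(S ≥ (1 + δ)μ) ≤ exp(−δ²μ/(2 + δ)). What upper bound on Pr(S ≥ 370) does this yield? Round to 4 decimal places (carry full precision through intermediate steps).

0.0191

Write 370 = (1 + δ)μ, so δ = 370/317.807 − 1 = 0.1642286…
Then the exponent is δ²μ/(2 + δ) = (370 − μ)² / (μ·(2 + δ)) = 3.960572.
Bound = exp(−3.960572) = 0.01905.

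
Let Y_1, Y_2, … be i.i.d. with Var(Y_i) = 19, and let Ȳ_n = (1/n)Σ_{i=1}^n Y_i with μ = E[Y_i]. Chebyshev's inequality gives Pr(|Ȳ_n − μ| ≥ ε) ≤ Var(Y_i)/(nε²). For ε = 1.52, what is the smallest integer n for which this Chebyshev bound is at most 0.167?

50

Require 19/(n·1.52²) ≤ 0.167, i.e. n ≥ 19/(0.167·1.52²) = 49.244.
The smallest integer n is 50.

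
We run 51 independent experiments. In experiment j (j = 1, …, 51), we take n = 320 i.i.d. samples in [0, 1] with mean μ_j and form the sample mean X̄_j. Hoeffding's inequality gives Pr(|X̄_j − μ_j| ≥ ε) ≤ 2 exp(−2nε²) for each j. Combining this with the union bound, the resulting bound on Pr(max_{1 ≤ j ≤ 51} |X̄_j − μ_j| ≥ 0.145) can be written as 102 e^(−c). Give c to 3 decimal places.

13.456

Union bound over the 51 events: Pr(max_{1 ≤ j ≤ 51} |X̄_j − μ_j| ≥ 0.145) ≤ 51·2·exp(−2nε²) = 102 exp(−2·320·0.145²).
So c = 2·320·0.145² = 13.4560.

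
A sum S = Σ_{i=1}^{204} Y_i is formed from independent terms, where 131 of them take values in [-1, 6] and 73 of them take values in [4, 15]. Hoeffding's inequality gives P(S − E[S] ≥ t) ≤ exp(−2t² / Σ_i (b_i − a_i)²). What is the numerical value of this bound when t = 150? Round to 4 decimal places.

Σ(b_i − a_i)² = 131·7² + 73·11² = 15252.
Exponent = 2·150² / 15252 = 2.95043.
Bound = exp(−2.95043) = 0.05232.

0.0523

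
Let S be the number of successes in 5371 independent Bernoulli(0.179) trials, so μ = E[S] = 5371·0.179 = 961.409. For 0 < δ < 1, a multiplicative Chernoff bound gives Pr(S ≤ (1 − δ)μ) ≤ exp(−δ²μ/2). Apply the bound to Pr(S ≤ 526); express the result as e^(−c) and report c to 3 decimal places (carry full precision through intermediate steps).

98.595

Write 526 = (1 − δ)μ, so δ = 1 − 526/961.409 = 0.4528863…
Then the exponent is δ²μ/2 = (μ − 526)²/(2μ) = 98.595393.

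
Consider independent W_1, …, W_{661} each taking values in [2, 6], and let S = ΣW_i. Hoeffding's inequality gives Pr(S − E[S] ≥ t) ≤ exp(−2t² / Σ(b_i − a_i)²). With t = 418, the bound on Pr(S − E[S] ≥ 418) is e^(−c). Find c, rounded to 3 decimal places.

33.042

Σ(b_i − a_i)² = 661·(4)² = 10576.
c = 2t²/10576 = 2·418²/10576 = 33.0416.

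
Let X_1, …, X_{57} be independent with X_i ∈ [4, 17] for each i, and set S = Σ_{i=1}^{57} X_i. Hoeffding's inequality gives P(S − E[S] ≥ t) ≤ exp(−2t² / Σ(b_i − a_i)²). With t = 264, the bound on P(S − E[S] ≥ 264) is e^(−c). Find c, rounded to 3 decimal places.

14.470

Σ(b_i − a_i)² = 57·(13)² = 9633.
c = 2t²/9633 = 2·264²/9633 = 14.4703.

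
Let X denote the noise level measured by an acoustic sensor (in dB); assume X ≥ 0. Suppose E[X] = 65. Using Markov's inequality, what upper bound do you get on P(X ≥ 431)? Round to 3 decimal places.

Markov's inequality: for a non-negative random variable, P(X ≥ a) ≤ E[X]/a.
Here E[X] = 65 and a = 431, so the bound is 65/431 = 0.1508.

0.151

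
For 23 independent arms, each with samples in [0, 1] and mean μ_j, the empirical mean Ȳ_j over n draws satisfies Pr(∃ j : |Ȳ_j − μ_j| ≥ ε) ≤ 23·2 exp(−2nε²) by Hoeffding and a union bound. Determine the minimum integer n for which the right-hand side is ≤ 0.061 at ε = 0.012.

23006

Need 2·23·exp(−2nε²) ≤ 0.061, i.e. exp(−2nε²) ≤ 0.061/46.
So 2nε² ≥ ln(46/0.061) = 6.625523.
Hence n ≥ 6.625523/(2·0.012²) = 23005.288.
The smallest integer n is 23006.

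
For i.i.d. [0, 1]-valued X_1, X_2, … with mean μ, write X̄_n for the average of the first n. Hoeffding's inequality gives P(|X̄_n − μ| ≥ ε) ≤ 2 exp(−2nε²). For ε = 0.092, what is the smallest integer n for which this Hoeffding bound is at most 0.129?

Require 2·exp(−2nε²) ≤ 0.129, i.e. 2nε² ≥ ln(2/0.129) = 2.741090.
So n ≥ 2.741090 / (2·0.092²) = 161.926.
The smallest integer n is 162.

162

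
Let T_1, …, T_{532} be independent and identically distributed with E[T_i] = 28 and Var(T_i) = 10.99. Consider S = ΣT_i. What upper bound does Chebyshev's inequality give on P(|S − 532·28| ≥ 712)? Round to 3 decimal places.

0.012

Var(S) = n·Var(T_i) = 532·10.99 = 5846.68.
Chebyshev: P(|S − 532·28| ≥ 712) ≤ Var(S)/712² = 5846.68/506944 = 0.0115.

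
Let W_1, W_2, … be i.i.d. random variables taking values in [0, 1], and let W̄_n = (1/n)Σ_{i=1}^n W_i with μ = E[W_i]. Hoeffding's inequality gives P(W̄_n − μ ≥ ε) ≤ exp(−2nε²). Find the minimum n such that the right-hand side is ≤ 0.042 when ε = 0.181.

49

Require exp(−2nε²) ≤ 0.042, i.e. 2nε² ≥ ln(1/0.042) = 3.170086.
So n ≥ 3.170086 / (2·0.181²) = 48.382.
The smallest integer n is 49.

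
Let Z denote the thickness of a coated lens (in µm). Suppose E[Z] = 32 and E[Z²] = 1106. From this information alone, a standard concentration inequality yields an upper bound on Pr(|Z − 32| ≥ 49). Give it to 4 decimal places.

The first two moments determine the variance, so Chebyshev's inequality is the sharpest standard bound available.
Var(Z) = E[Z²] − (E[Z])² = 1106 − 1024 = 82.
Chebyshev's inequality: Pr(|Z − μ| ≥ t) ≤ Var(Z)/t² = 82/2401 = 0.0342.

0.0342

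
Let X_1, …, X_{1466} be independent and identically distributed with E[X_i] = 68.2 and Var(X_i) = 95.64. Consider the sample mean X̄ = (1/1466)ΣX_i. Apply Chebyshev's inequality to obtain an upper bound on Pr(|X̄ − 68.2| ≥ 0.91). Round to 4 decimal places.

0.0788

Var(X̄) = Var(X_i)/n = 95.64/1466 = 0.065239.
Chebyshev: Pr(|X̄ − 68.2| ≥ 0.91) ≤ Var(X̄)/(0.91)² = 95.64/(1466·0.91²) = 0.0788.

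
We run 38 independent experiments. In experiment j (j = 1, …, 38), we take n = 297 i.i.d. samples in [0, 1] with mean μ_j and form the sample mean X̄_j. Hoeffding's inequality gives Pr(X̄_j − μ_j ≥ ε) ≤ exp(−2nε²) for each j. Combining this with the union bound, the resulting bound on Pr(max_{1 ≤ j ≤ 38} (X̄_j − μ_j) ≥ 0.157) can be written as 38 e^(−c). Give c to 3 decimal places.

Union bound over the 38 events: Pr(max_{1 ≤ j ≤ 38} (X̄_j − μ_j) ≥ 0.157) ≤ 38·exp(−2nε²) = 38 exp(−2·297·0.157²).
So c = 2·297·0.157² = 14.6415.

14.642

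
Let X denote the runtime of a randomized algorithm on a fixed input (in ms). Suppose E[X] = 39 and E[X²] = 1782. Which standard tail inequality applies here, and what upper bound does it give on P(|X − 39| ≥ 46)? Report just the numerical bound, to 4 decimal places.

The first two moments determine the variance, so Chebyshev's inequality is the sharpest standard bound available.
Var(X) = E[X²] − (E[X])² = 1782 − 1521 = 261.
Chebyshev's inequality: P(|X − μ| ≥ t) ≤ Var(X)/t² = 261/2116 = 0.1233.

0.1233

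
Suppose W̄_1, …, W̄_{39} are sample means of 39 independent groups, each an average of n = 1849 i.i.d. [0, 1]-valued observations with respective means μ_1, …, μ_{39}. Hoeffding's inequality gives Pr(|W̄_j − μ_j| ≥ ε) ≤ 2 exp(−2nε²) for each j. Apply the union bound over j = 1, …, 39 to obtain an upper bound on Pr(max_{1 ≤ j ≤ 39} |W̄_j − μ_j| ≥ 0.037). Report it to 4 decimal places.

Per-experiment Hoeffding bound: 2·exp(−2·1849·0.037²) = 2·exp(−5.06256) = 0.012659.
Union bound over 39 events: 39·0.012659 = 0.49369.

0.4937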